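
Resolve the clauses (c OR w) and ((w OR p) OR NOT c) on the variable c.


The clauses contain complementary literals c and NOTc.
Resolution eliminates this pair and disjoins the remaining literals (merging duplicates).

(w OR p)


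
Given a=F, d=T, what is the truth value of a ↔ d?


Biconditional is true when both operands have the same truth value.
Substitute: a=F, d=T.
F ↔ T evaluates to F.

F


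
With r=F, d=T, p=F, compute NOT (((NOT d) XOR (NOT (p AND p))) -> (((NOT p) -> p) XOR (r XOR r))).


Substitute r=F, d=T, p=F:
NOT d = F
p AND p = F AND F = F
NOT (p AND p) = T
(NOT d) XOR (NOT (p AND p)) = F XOR T = T
NOT p = T
(NOT p) -> p = T -> F = F
r XOR r = F XOR F = F
((NOT p) -> p) XOR (r XOR r) = F XOR F = F
((NOT d) XOR (NOT (p AND p))) -> (((NOT p) -> p) XOR (r XOR r)) = T -> F = F
NOT (((NOT d) XOR (NOT (p AND p))) -> (((NOT p) -> p) XOR (r XOR r))) = T

T


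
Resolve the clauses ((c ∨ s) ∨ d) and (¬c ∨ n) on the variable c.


The clauses contain complementary literals c and ¬c.
Resolution eliminates this pair and disjoins the remaining literals (merging duplicates).

((d ∨ s) ∨ n)


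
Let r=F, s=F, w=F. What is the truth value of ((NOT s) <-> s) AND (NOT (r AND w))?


Substitute r=F, s=F, w=F:
NOT s = T
(NOT s) <-> s = T <-> F = F
r AND w = F AND F = F
NOT (r AND w) = T
((NOT s) <-> s) AND (NOT (r AND w)) = F AND T = F

F


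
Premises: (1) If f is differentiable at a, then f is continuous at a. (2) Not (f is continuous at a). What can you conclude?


Modus tollens: from (P → Q) and ¬Q, infer ¬P.
Q = 'f is continuous at a' is denied; since P → Q, P must also fail.

Not (f is differentiable at a).


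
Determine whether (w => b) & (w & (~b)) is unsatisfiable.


Truth table over {b, w}:
b | w | φ
---------
False | False | False
True | False | False
False | True | False
True | True | False
Every row is false.

Yes, it is a contradiction.


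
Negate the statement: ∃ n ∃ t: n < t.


Negation flips each quantifier (∀↔∃) and negates the inner predicate.
¬(∃ n ∃ t: φ) = ∀ n ∀ t: ¬φ.

∀ n ∀ t: ¬(n < t)


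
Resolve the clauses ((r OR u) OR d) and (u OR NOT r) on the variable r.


The clauses contain complementary literals r and NOTr.
Resolution eliminates this pair and disjoins the remaining literals (merging duplicates).

(d OR u)


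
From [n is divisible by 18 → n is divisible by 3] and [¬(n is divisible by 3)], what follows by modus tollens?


Modus tollens: from (P → Q) and ¬Q, infer ¬P.
Q = 'n is divisible by 3' is denied; since P → Q, P must also fail.

Not (n is divisible by 18).


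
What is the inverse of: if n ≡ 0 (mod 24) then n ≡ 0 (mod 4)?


The inverse of (P → Q) is (¬P → ¬Q). It is equivalent to the converse, not to the original.
Here P = 'n ≡ 0 (mod 24)' and Q = 'n ≡ 0 (mod 4)'.

If not (n ≡ 0 (mod 24)), then not (n ≡ 0 (mod 4)).


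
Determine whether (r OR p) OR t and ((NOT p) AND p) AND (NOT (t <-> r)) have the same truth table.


Compare truth tables:
p | r | t | φ | ψ
-----------------
F | F | F | F | F
T | F | F | T | F
F | T | F | T | F
T | T | F | T | F
F | F | T | T | F
T | F | T | T | F
F | T | T | T | F
T | T | T | T | F
They differ at row 2 (p=T, r=F, t=F): φ=T but ψ=F.

No, they are not logically equivalent.


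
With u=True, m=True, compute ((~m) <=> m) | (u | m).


Substitute u=True, m=True:
~m = False
(~m) <=> m = False <=> True = False
u | m = True | True = True
((~m) <=> m) | (u | m) = False | True = True

True


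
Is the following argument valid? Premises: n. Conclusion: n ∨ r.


This matches the form of disjunction introduction: the conclusion follows in every model of the premises.

Valid.


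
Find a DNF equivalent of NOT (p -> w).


Step 1: Rewrite implication then negate: ¬(¬p ∨ w) = p ∧ ¬w.

p AND (NOT w)


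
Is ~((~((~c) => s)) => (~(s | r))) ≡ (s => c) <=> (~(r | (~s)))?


Compare truth tables:
c | r | s | φ | ψ
-----------------
False | False | False | False | False
True | False | False | False | False
False | True | False | True | False
True | True | False | False | False
False | False | True | False | False
True | False | True | False | True
False | True | True | False | True
True | True | True | False | False
They differ at row 3 (c=False, r=True, s=False): φ=True but ψ=False.

No, they are not logically equivalent.


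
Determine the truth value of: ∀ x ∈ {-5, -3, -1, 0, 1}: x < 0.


Evaluate the predicate on each element: -5:T, -3:T, -1:T, 0:F, 1:F.
Counterexample x = 0 fails the predicate.

F


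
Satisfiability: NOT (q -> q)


Check all 2 assignments over {q}:
q | φ
-----
F | F
T | F
No assignment makes the formula true.

Unsatisfiable.


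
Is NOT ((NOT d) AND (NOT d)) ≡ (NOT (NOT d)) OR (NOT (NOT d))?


Compare truth tables:
d | φ | ψ
---------
F | F | F
T | T | T
The columns φ and ψ agree on every row.

Yes, they are logically equivalent.


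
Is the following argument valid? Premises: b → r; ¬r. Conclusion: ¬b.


This matches the form of modus tollens: the conclusion follows in every model of the premises.

Valid.


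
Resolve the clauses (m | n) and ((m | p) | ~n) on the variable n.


The clauses contain complementary literals n and ~n.
Resolution eliminates this pair and disjoins the remaining literals (merging duplicates).

(m | p)


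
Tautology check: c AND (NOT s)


Build the truth table over {c, s}:
c | s | φ
---------
F | F | F
T | F | T
F | T | F
T | T | F
Counterexample at row 1: with c=F, s=F, the formula is F.

No, it is not a tautology.


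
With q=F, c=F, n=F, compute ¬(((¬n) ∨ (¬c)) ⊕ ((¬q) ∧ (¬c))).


Substitute q=F, c=F, n=F:
¬n = T
¬c = T
(¬n) ∨ (¬c) = T ∨ T = T
¬q = T
¬c = T
(¬q) ∧ (¬c) = T ∧ T = T
((¬n) ∨ (¬c)) ⊕ ((¬q) ∧ (¬c)) = T ⊕ T = F
¬(((¬n) ∨ (¬c)) ⊕ ((¬q) ∧ (¬c))) = T

T


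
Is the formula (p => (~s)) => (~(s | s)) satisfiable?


Search for a satisfying assignment over {p, s}.
Try p=False, s=False: the formula evaluates to True.
A satisfying assignment exists.

Satisfiable.


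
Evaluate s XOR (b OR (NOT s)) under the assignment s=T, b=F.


Substitute s=T, b=F:
NOT s = F
b OR (NOT s) = F OR F = F
s XOR (b OR (NOT s)) = T XOR F = T

T


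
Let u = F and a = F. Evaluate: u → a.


Implication is false only when antecedent is true and consequent is false.
Substitute: u=F, a=F.
F → F evaluates to T.

T


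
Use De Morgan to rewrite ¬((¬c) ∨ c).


De Morgan: the negation of a disjunction is the conjunction of the negations.
Distribute ¬ across ∨, flipping it to ∧, and negate each literal.

c ∧ (¬c)


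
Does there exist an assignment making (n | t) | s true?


Search for a satisfying assignment over {n, s, t}.
Try n=True, s=False, t=False: the formula evaluates to True.
A satisfying assignment exists.

Satisfiable.


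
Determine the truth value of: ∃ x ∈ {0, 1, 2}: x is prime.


Evaluate the predicate on each element: 0:F, 1:F, 2:T.
Witness x = 2 satisfies the predicate.

T


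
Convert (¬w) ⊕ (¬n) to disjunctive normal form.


Step 1: (¬w) ⊕ (¬n) is true exactly when they disagree: ((¬w) ∧ ¬(¬n)) ∨ (¬(¬w) ∧ (¬n)).
Step 2: Eliminate any double negations (¬¬X = X).

((¬w) ∧ n) ∨ (w ∧ (¬n))


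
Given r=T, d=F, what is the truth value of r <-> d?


Biconditional is true when both operands have the same truth value.
Substitute: r=T, d=F.
T <-> F evaluates to F.

F


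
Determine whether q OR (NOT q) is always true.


Build the truth table over {q}:
q | φ
-----
F | T
T | T
Every row evaluates to true.

Yes, it is a tautology.


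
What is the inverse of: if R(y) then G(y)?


The inverse of (P → Q) is (¬P → ¬Q). It is equivalent to the converse, not to the original.
Here P = 'R(y)' and Q = 'G(y)'.

If not (R(y)), then not (G(y)).


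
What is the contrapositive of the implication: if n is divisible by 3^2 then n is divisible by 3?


The contrapositive of (P → Q) is (¬Q → ¬P); it is logically equivalent to the original.
Here P = 'n is divisible by 3^2' and Q = 'n is divisible by 3'.

If not (n is divisible by 3), then not (n is divisible by 3^2).


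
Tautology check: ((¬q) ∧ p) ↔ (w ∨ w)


Build the truth table over {p, q, w}:
p | q | w | φ
-------------
F | F | F | T
T | F | F | F
F | T | F | T
T | T | F | T
F | F | T | F
T | F | T | T
F | T | T | F
T | T | T | F
Counterexample at row 2: with p=T, q=F, w=F, the formula is F.

No, it is not a tautology.


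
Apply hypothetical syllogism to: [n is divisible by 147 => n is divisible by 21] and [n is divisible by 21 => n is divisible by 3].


Hypothetical syllogism: from (P → Q) and (Q → R), infer (P → R).
Chain the two implications through the shared middle term 'n is divisible by 21'.

n is divisible by 147 => n is divisible by 3


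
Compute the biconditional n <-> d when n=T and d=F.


Biconditional is true when both operands have the same truth value.
Substitute: n=T, d=F.
T <-> F evaluates to F.

F


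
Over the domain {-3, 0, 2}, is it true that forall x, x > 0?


Evaluate the predicate on each element: -3:False, 0:False, 2:True.
Counterexample x = -3 fails the predicate.

False


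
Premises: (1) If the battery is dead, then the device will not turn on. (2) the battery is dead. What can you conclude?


Modus ponens: from (P → Q) and P, infer Q.
P = 'the battery is dead' is asserted, and P → Q holds, so Q follows.

the device will not turn on.


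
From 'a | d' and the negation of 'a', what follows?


Disjunctive syllogism: from (P ∨ Q) and ¬P, infer Q.
One disjunct, 'a', is ruled out; the other must hold.

d


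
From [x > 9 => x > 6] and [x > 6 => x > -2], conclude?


Hypothetical syllogism: from (P → Q) and (Q → R), infer (P → R).
Chain the two implications through the shared middle term 'x > 6'.

x > 9 => x > -2


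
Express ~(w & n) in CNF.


Step 1: Apply De Morgan: ¬(w ∧ n) = ¬w ∨ ¬n.

(~w) | (~n)


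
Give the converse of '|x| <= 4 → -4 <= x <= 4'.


The converse of (P → Q) is (Q → P). It is not in general equivalent to the original.
Here P = '|x| <= 4' and Q = '-4 <= x <= 4'.

If -4 <= x <= 4, then |x| <= 4.


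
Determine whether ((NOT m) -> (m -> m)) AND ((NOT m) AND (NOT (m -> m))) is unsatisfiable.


Truth table over {m}:
m | φ
-----
F | F
T | F
Every row is false.

Yes, it is a contradiction.


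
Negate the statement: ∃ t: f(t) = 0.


¬(∀ x: φ) = ∃ x: ¬φ, and ¬(∃ x: φ) = ∀ x: ¬φ.
Apply to the existential statement.

∀ t: ¬(f(t) = 0)


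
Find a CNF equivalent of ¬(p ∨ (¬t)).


Step 1: Apply De Morgan: ¬(p ∨ (¬t)) = ¬p ∧ ¬(¬t).
Step 2: Eliminate any double negations (¬¬X = X).

(¬p) ∧ t


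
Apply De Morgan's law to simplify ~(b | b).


De Morgan: the negation of a disjunction is the conjunction of the negations.
Distribute ~ across |, flipping it to &, and negate each literal.

(~b) & (~b)


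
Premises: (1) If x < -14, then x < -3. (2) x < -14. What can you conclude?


Modus ponens: from (P → Q) and P, infer Q.
P = 'x < -14' is asserted, and P → Q holds, so Q follows.

x < -3.


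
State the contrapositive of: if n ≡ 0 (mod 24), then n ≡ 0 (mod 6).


The contrapositive of (P → Q) is (¬Q → ¬P); it is logically equivalent to the original.
Here P = 'n ≡ 0 (mod 24)' and Q = 'n ≡ 0 (mod 6)'.

If not (n ≡ 0 (mod 6)), then not (n ≡ 0 (mod 24)).


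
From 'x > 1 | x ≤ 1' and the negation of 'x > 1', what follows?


Disjunctive syllogism: from (P ∨ Q) and ¬P, infer Q.
One disjunct, 'x > 1', is ruled out; the other must hold.

x ≤ 1


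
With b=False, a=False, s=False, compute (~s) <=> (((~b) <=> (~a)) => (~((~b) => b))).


Substitute b=False, a=False, s=False:
~s = True
~b = True
~a = True
(~b) <=> (~a) = True <=> True = True
~b = True
(~b) => b = True => False = False
~((~b) => b) = True
((~b) <=> (~a)) => (~((~b) => b)) = True => True = True
(~s) <=> (((~b) <=> (~a)) => (~((~b) => b))) = True <=> True = True

True


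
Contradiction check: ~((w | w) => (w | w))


Truth table over {w}:
w | φ
-----
False | False
True | False
Every row is false.

Yes, it is a contradiction.


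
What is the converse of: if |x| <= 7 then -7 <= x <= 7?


The converse of (P → Q) is (Q → P). It is not in general equivalent to the original.
Here P = '|x| <= 7' and Q = '-7 <= x <= 7'.

If -7 <= x <= 7, then |x| <= 7.


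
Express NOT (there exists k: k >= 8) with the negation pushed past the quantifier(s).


¬(for all x: φ) = there exists x: ¬φ, and ¬(there exists x: φ) = for all x: ¬φ.
Apply to the existential statement.

for all k: NOT(k >= 8)


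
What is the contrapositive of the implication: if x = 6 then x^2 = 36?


The contrapositive of (P → Q) is (¬Q → ¬P); it is logically equivalent to the original.
Here P = 'x = 6' and Q = 'x^2 = 36'.

If not (x^2 = 36), then not (x = 6).


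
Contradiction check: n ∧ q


Truth table over {n, q}:
n | q | φ
---------
F | F | F
T | F | F
F | T | F
T | T | T
Satisfying assignment at row 4: n=T, q=T gives T.

No, it is not a contradiction.


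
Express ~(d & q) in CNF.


Step 1: Apply De Morgan: ¬(d ∧ q) = ¬d ∨ ¬q.

(~d) | (~q)


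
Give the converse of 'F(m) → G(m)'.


The converse of (P → Q) is (Q → P). It is not in general equivalent to the original.
Here P = 'F(m)' and Q = 'G(m)'.

If G(m), then F(m).


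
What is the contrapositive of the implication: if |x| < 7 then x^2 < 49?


The contrapositive of (P → Q) is (¬Q → ¬P); it is logically equivalent to the original.
Here P = '|x| < 7' and Q = 'x^2 < 49'.

If not (x^2 < 49), then not (|x| < 7).


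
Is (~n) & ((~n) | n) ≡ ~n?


Compare truth tables:
n | φ | ψ
---------
False | True | True
True | False | False
The columns φ and ψ agree on every row.

Yes, they are logically equivalent.


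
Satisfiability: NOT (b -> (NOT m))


Search for a satisfying assignment over {b, m}.
Try b=T, m=T: the formula evaluates to T.
A satisfying assignment exists.

Satisfiable.


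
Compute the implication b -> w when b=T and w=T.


Implication is false only when antecedent is true and consequent is false.
Substitute: b=T, w=T.
T -> T evaluates to T.

T


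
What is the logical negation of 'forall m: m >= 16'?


¬(forall x: φ) = exists x: ¬φ, and ¬(exists x: φ) = forall x: ¬φ.
Apply to the universal statement.

exists m: ~(m >= 16)


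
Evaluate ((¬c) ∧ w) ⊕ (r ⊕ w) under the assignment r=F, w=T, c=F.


Substitute r=F, w=T, c=F:
¬c = T
(¬c) ∧ w = T ∧ T = T
r ⊕ w = F ⊕ T = T
((¬c) ∧ w) ⊕ (r ⊕ w) = T ⊕ T = F

F


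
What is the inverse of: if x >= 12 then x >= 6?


The inverse of (P → Q) is (¬P → ¬Q). It is equivalent to the converse, not to the original.
Here P = 'x >= 12' and Q = 'x >= 6'.

If not (x >= 12), then not (x >= 6).


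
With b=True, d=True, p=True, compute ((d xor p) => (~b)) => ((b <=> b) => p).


Substitute b=True, d=True, p=True:
d xor p = True xor True = False
~b = False
(d xor p) => (~b) = False => False = True
b <=> b = True <=> True = True
(b <=> b) => p = True => True = True
((d xor p) => (~b)) => ((b <=> b) => p) = True => True = True

True


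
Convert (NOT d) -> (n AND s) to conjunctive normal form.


Step 1: Rewrite (¬d) → (n ∧ s) as ¬(¬d) ∨ (n ∧ s).
Step 2: Distribute ∨ over ∧.
Step 3: Eliminate any double negations (¬¬X = X).

(d OR n) AND (d OR s)


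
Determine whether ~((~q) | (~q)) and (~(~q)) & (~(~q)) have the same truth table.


Compare truth tables:
q | φ | ψ
---------
False | False | False
True | True | True
The columns φ and ψ agree on every row.

Yes, they are logically equivalent.


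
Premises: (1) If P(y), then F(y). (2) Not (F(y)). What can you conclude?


Modus tollens: from (P → Q) and ¬Q, infer ¬P.
Q = 'F(y)' is denied; since P → Q, P must also fail.

Not (P(y)).


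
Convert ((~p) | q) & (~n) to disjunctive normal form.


Step 1: Distribute ∧ over ∨: ((¬p) ∨ q) ∧ (¬n) = ((¬p) ∧ (¬n)) ∨ (q ∧ (¬n)).

((~p) & (~n)) | (q & (~n))


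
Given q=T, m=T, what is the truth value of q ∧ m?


Conjunction is true only when both operands are true.
Substitute: q=T, m=T.
T ∧ T evaluates to T.

T


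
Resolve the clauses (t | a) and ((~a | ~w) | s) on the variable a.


The clauses contain complementary literals a and ~a.
Resolution eliminates this pair and disjoins the remaining literals (merging duplicates).

((t | ~w) | s)


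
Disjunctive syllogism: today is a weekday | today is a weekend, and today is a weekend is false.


Disjunctive syllogism: from (P ∨ Q) and ¬P, infer Q.
One disjunct, 'today is a weekend', is ruled out; the other must hold.

today is a weekday


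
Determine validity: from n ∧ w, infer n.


This matches the form of conjunction elimination: the conclusion follows in every model of the premises.

Valid.


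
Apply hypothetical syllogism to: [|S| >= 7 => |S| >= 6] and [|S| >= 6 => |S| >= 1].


Hypothetical syllogism: from (P → Q) and (Q → R), infer (P → R).
Chain the two implications through the shared middle term '|S| >= 6'.

|S| >= 7 => |S| >= 1


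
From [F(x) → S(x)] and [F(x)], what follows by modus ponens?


Modus ponens: from (P → Q) and P, infer Q.
P = 'F(x)' is asserted, and P → Q holds, so Q follows.

S(x).


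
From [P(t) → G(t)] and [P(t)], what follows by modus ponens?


Modus ponens: from (P → Q) and P, infer Q.
P = 'P(t)' is asserted, and P → Q holds, so Q follows.

G(t).


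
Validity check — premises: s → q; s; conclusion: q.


This matches the form of modus ponens: the conclusion follows in every model of the premises.

Valid.


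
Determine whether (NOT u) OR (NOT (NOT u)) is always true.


Build the truth table over {u}:
u | φ
-----
F | T
T | T
Every row evaluates to true.

Yes, it is a tautology.


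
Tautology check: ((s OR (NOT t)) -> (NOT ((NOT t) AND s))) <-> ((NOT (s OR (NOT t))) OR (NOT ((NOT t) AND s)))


Build the truth table over {s, t}:
s | t | φ
---------
F | F | T
T | F | T
F | T | T
T | T | T
Every row evaluates to true.

Yes, it is a tautology.


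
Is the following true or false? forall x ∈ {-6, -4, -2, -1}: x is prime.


Evaluate the predicate on each element: -6:False, -4:False, -2:False, -1:False.
Counterexample x = -6 fails the predicate.

False


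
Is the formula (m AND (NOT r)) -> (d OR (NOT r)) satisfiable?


Search for a satisfying assignment over {d, m, r}.
Try d=F, m=F, r=F: the formula evaluates to T.
A satisfying assignment exists.

Satisfiable.


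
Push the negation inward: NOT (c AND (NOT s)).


De Morgan: the negation of a conjunction is the disjunction of the negations.
Distribute NOT across AND, flipping it to OR, and negate each literal.

(NOT c) OR s


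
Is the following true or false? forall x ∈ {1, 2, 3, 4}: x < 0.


Evaluate the predicate on each element: 1:False, 2:False, 3:False, 4:False.
Counterexample x = 1 fails the predicate.

False


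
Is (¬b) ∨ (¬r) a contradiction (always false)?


Truth table over {b, r}:
b | r | φ
---------
F | F | T
T | F | T
F | T | T
T | T | F
Satisfying assignment at row 1: b=F, r=F gives T.

No, it is not a contradiction.


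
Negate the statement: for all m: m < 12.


¬(for all x: φ) = there exists x: ¬φ, and ¬(there exists x: φ) = for all x: ¬φ.
Apply to the universal statement.

there exists m: NOT(m < 12)


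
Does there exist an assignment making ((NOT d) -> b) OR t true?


Search for a satisfying assignment over {b, d, t}.
Try b=T, d=F, t=F: the formula evaluates to T.
A satisfying assignment exists.

Satisfiable.


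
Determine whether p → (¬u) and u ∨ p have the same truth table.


Compare truth tables:
p | u | φ | ψ
-------------
F | F | T | F
T | F | T | T
F | T | T | T
T | T | F | T
They differ at row 1 (p=F, u=F): φ=T but ψ=F.

No, they are not logically equivalent.


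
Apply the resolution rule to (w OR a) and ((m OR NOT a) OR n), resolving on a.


The clauses contain complementary literals a and NOTa.
Resolution eliminates this pair and disjoins the remaining literals (merging duplicates).

((w OR n) OR m)


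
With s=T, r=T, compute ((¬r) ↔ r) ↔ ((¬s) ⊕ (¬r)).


Substitute s=T, r=T:
¬r = F
(¬r) ↔ r = F ↔ T = F
¬s = F
¬r = F
(¬s) ⊕ (¬r) = F ⊕ F = F
((¬r) ↔ r) ↔ ((¬s) ⊕ (¬r)) = F ↔ F = T

T


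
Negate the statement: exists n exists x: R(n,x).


Negation flips each quantifier (∀↔∃) and negates the inner predicate.
¬(exists n exists x: φ) = forall n forall x: ¬φ.

forall n forall x: ~(R(n,x))


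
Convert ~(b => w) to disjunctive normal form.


Step 1: Rewrite implication then negate: ¬(¬b ∨ w) = b ∧ ¬w.

b & (~w)


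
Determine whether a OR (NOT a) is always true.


Build the truth table over {a}:
a | φ
-----
F | T
T | T
Every row evaluates to true.

Yes, it is a tautology.


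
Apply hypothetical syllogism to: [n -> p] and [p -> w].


Hypothetical syllogism: from (P → Q) and (Q → R), infer (P → R).
Chain the two implications through the shared middle term 'p'.

n -> w


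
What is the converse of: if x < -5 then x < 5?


The converse of (P → Q) is (Q → P). It is not in general equivalent to the original.
Here P = 'x < -5' and Q = 'x < 5'.

If x < 5, then x < -5.


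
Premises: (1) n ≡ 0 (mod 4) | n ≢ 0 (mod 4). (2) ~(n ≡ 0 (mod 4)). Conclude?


Disjunctive syllogism: from (P ∨ Q) and ¬P, infer Q.
One disjunct, 'n ≡ 0 (mod 4)', is ruled out; the other must hold.

n ≢ 0 (mod 4)


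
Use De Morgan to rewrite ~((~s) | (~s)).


De Morgan: the negation of a disjunction is the conjunction of the negations.
Distribute ~ across |, flipping it to &, and negate each literal.

s & s


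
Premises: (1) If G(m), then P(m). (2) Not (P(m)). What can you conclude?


Modus tollens: from (P → Q) and ¬Q, infer ¬P.
Q = 'P(m)' is denied; since P → Q, P must also fail.

Not (G(m)).


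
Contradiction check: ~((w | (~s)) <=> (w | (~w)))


Truth table over {s, w}:
s | w | φ
---------
False | False | False
True | False | True
False | True | False
True | True | False
Satisfying assignment at row 2: s=True, w=False gives True.

No, it is not a contradiction.


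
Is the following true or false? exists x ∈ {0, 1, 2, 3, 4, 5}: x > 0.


Evaluate the predicate on each element: 0:False, 1:True, 2:True, 3:True, 4:True, 5:True.
Witness x = 1 satisfies the predicate.

True


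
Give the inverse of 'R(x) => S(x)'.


The inverse of (P → Q) is (¬P → ¬Q). It is equivalent to the converse, not to the original.
Here P = 'R(x)' and Q = 'S(x)'.

If not (R(x)), then not (S(x)).


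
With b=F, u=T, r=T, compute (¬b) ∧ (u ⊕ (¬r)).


Substitute b=F, u=T, r=T:
¬b = T
¬r = F
u ⊕ (¬r) = T ⊕ F = T
(¬b) ∧ (u ⊕ (¬r)) = T ∧ T = T

T


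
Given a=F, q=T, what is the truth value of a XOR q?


Exclusive or is true when exactly one operand is true.
Substitute: a=F, q=T.
F XOR T evaluates to T.

T


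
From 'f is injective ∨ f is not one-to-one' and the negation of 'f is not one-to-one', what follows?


Disjunctive syllogism: from (P ∨ Q) and ¬P, infer Q.
One disjunct, 'f is not one-to-one', is ruled out; the other must hold.

f is injective


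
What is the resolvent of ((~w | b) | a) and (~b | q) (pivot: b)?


The clauses contain complementary literals b and ~b.
Resolution eliminates this pair and disjoins the remaining literals (merging duplicates).

((a | ~w) | q)


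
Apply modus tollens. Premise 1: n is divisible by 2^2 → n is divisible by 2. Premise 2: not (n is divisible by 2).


Modus tollens: from (P → Q) and ¬Q, infer ¬P.
Q = 'n is divisible by 2' is denied; since P → Q, P must also fail.

Not (n is divisible by 2^2).


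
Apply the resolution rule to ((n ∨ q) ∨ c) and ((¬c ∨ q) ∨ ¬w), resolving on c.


The clauses contain complementary literals c and ¬c.
Resolution eliminates this pair and disjoins the remaining literals (merging duplicates).

((q ∨ n) ∨ ¬w)


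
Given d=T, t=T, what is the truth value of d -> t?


Implication is false only when antecedent is true and consequent is false.
Substitute: d=T, t=T.
T -> T evaluates to T.

T


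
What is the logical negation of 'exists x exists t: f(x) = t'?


Negation flips each quantifier (∀↔∃) and negates the inner predicate.
¬(exists x exists t: φ) = forall x forall t: ¬φ.

forall x forall t: ~(f(x) = t)


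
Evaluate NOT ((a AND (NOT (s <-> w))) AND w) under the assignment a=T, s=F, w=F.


Substitute a=T, s=F, w=F:
s <-> w = F <-> F = T
NOT (s <-> w) = F
a AND (NOT (s <-> w)) = T AND F = F
(a AND (NOT (s <-> w))) AND w = F AND F = F
NOT ((a AND (NOT (s <-> w))) AND w) = T

T


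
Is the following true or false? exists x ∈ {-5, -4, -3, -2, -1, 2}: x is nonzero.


Evaluate the predicate on each element: -5:True, -4:True, -3:True, -2:True, -1:True, 2:True.
Witness x = -5 satisfies the predicate.

True


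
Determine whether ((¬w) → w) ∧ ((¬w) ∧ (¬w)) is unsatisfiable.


Truth table over {w}:
w | φ
-----
F | F
T | F
Every row is false.

Yes, it is a contradiction.


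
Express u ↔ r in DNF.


Step 1: u ↔ r is true exactly when both agree: (u ∧ r) ∨ (¬u ∧ ¬r).

(u ∧ r) ∨ ((¬u) ∧ (¬r))


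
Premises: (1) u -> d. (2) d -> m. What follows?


Hypothetical syllogism: from (P → Q) and (Q → R), infer (P → R).
Chain the two implications through the shared middle term 'd'.

u -> m


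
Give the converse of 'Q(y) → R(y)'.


The converse of (P → Q) is (Q → P). It is not in general equivalent to the original.
Here P = 'Q(y)' and Q = 'R(y)'.

If R(y), then Q(y).


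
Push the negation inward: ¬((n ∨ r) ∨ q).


De Morgan: the negation of a disjunction is the conjunction of the negations.
Distribute ¬ across ∨, flipping it to ∧, and negate each literal.

((¬n) ∧ (¬r)) ∧ (¬q)


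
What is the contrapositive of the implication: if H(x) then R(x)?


The contrapositive of (P → Q) is (¬Q → ¬P); it is logically equivalent to the original.
Here P = 'H(x)' and Q = 'R(x)'.

If not (R(x)), then not (H(x)).


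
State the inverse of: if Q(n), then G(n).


The inverse of (P → Q) is (¬P → ¬Q). It is equivalent to the converse, not to the original.
Here P = 'Q(n)' and Q = 'G(n)'.

If not (Q(n)), then not (G(n)).


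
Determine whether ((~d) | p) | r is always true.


Build the truth table over {d, p, r}:
d | p | r | φ
-------------
False | False | False | True
True | False | False | False
False | True | False | True
True | True | False | True
False | False | True | True
True | False | True | True
False | True | True | True
True | True | True | True
Counterexample at row 2: with d=True, p=False, r=False, the formula is False.

No, it is not a tautology.


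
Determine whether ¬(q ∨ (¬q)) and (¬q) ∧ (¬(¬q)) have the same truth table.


Compare truth tables:
q | φ | ψ
---------
F | F | F
T | F | F
The columns φ and ψ agree on every row.

Yes, they are logically equivalent.


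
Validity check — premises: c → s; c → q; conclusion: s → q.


This is (no valid rule). There exist truth assignments where the premises are all true but the conclusion is false.

Invalid.


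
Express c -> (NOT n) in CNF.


Step 1: Rewrite c → (¬n) as ¬c ∨ (¬n).

(NOT c) OR (NOT n)


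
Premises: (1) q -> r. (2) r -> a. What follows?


Hypothetical syllogism: from (P → Q) and (Q → R), infer (P → R).
Chain the two implications through the shared middle term 'r'.

q -> a


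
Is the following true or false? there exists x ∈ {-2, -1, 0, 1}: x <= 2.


Evaluate the predicate on each element: -2:T, -1:T, 0:T, 1:T.
Witness x = -2 satisfies the predicate.

T


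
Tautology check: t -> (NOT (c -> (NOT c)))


Build the truth table over {c, t}:
c | t | φ
---------
F | F | T
T | F | T
F | T | F
T | T | T
Counterexample at row 3: with c=F, t=T, the formula is F.

No, it is not a tautology.


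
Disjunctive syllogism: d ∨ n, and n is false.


Disjunctive syllogism: from (P ∨ Q) and ¬P, infer Q.
One disjunct, 'n', is ruled out; the other must hold.

d


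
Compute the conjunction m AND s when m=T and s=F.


Conjunction is true only when both operands are true.
Substitute: m=T, s=F.
T AND F evaluates to F.

F


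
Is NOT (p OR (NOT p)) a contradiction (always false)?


Truth table over {p}:
p | φ
-----
F | F
T | F
Every row is false.

Yes, it is a contradiction.


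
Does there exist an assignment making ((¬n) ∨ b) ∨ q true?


Search for a satisfying assignment over {b, n, q}.
Try b=F, n=F, q=F: the formula evaluates to T.
A satisfying assignment exists.

Satisfiable.


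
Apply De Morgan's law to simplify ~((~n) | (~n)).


De Morgan: the negation of a disjunction is the conjunction of the negations.
Distribute ~ across |, flipping it to &, and negate each literal.

n & n


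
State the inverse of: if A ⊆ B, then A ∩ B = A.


The inverse of (P → Q) is (¬P → ¬Q). It is equivalent to the converse, not to the original.
Here P = 'A ⊆ B' and Q = 'A ∩ B = A'.

If not (A ⊆ B), then not (A ∩ B = A).


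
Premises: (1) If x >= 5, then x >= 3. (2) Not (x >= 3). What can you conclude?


Modus tollens: from (P → Q) and ¬Q, infer ¬P.
Q = 'x >= 3' is denied; since P → Q, P must also fail.

Not (x >= 5).


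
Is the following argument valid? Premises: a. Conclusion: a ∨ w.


This matches the form of disjunction introduction: the conclusion follows in every model of the premises.

Valid.


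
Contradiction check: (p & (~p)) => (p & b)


Truth table over {b, p}:
b | p | φ
---------
False | False | True
True | False | True
False | True | True
True | True | True
Satisfying assignment at row 1: b=False, p=False gives True.

No, it is not a contradiction.


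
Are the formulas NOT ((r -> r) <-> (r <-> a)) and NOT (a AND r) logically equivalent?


Compare truth tables:
a | r | φ | ψ
-------------
F | F | F | T
T | F | T | T
F | T | T | T
T | T | F | F
They differ at row 1 (a=F, r=F): φ=F but ψ=T.

No, they are not logically equivalent.


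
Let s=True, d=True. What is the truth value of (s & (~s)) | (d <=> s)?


Substitute s=True, d=True:
~s = False
s & (~s) = True & False = False
d <=> s = True <=> True = True
(s & (~s)) | (d <=> s) = False | True = True

True


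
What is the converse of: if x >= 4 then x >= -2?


The converse of (P → Q) is (Q → P). It is not in general equivalent to the original.
Here P = 'x >= 4' and Q = 'x >= -2'.

If x >= -2, then x >= 4.


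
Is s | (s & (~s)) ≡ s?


Compare truth tables:
s | φ | ψ
---------
False | False | False
True | True | True
The columns φ and ψ agree on every row.

Yes, they are logically equivalent.


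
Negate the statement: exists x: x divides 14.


¬(forall x: φ) = exists x: ¬φ, and ¬(exists x: φ) = forall x: ¬φ.
Apply to the existential statement.

forall x: ~(x divides 14)


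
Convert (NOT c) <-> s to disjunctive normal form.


Step 1: (¬c) ↔ s is true exactly when both agree: ((¬c) ∧ s) ∨ (¬(¬c) ∧ ¬s).
Step 2: Eliminate any double negations (¬¬X = X).

((NOT c) AND s) OR (c AND (NOT s))


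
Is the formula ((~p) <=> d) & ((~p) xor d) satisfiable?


Check all 4 assignments over {d, p}:
d | p | φ
---------
False | False | False
True | False | False
False | True | False
True | True | False
No assignment makes the formula true.

Unsatisfiable.


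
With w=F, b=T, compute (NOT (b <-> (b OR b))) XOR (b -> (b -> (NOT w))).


Substitute w=F, b=T:
b OR b = T OR T = T
b <-> (b OR b) = T <-> T = T
NOT (b <-> (b OR b)) = F
NOT w = T
b -> (NOT w) = T -> T = T
b -> (b -> (NOT w)) = T -> T = T
(NOT (b <-> (b OR b))) XOR (b -> (b -> (NOT w))) = F XOR T = T

T


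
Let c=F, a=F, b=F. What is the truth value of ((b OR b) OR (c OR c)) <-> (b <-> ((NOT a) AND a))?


Substitute c=F, a=F, b=F:
b OR b = F OR F = F
c OR c = F OR F = F
(b OR b) OR (c OR c) = F OR F = F
NOT a = T
(NOT a) AND a = T AND F = F
b <-> ((NOT a) AND a) = F <-> F = T
((b OR b) OR (c OR c)) <-> (b <-> ((NOT a) AND a)) = F <-> T = F

F


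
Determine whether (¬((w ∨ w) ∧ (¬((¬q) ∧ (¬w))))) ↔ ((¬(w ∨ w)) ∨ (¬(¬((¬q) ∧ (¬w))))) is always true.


Build the truth table over {q, w}:
q | w | φ
---------
F | F | T
T | F | T
F | T | T
T | T | T
Every row evaluates to true.

Yes, it is a tautology.


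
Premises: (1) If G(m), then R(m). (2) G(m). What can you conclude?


Modus ponens: from (P → Q) and P, infer Q.
P = 'G(m)' is asserted, and P → Q holds, so Q follows.

R(m).


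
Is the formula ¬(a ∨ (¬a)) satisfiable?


Check all 2 assignments over {a}:
a | φ
-----
F | F
T | F
No assignment makes the formula true.

Unsatisfiable.


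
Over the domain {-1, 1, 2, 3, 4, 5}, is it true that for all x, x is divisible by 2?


Evaluate the predicate on each element: -1:F, 1:F, 2:T, 3:F, 4:T, 5:F.
Counterexample x = -1 fails the predicate.

F


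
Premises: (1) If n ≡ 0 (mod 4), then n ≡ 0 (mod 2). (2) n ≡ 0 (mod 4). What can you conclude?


Modus ponens: from (P → Q) and P, infer Q.
P = 'n ≡ 0 (mod 4)' is asserted, and P → Q holds, so Q follows.

n ≡ 0 (mod 2).


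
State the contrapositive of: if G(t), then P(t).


The contrapositive of (P → Q) is (¬Q → ¬P); it is logically equivalent to the original.
Here P = 'G(t)' and Q = 'P(t)'.

If not (P(t)), then not (G(t)).


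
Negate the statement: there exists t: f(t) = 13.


¬(for all x: φ) = there exists x: ¬φ, and ¬(there exists x: φ) = for all x: ¬φ.
Apply to the existential statement.

for all t: NOT(f(t) = 13)


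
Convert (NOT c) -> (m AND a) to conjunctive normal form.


Step 1: Rewrite (¬c) → (m ∧ a) as ¬(¬c) ∨ (m ∧ a).
Step 2: Distribute ∨ over ∧.
Step 3: Eliminate any double negations (¬¬X = X).

(c OR m) AND (c OR a)


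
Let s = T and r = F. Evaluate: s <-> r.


Biconditional is true when both operands have the same truth value.
Substitute: s=T, r=F.
T <-> F evaluates to F.

F


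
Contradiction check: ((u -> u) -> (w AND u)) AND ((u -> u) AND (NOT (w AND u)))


Truth table over {u, w}:
u | w | φ
---------
F | F | F
T | F | F
F | T | F
T | T | F
Every row is false.

Yes, it is a contradiction.


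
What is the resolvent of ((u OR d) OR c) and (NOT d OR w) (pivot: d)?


The clauses contain complementary literals d and NOTd.
Resolution eliminates this pair and disjoins the remaining literals (merging duplicates).

((u OR c) OR w)


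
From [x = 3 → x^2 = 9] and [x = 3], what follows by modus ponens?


Modus ponens: from (P → Q) and P, infer Q.
P = 'x = 3' is asserted, and P → Q holds, so Q follows.

x^2 = 9.


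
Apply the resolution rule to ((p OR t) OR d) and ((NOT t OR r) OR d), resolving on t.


The clauses contain complementary literals t and NOTt.
Resolution eliminates this pair and disjoins the remaining literals (merging duplicates).

((p OR d) OR r)


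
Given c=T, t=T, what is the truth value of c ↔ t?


Biconditional is true when both operands have the same truth value.
Substitute: c=T, t=T.
T ↔ T evaluates to T.

T


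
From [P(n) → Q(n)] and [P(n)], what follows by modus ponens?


Modus ponens: from (P → Q) and P, infer Q.
P = 'P(n)' is asserted, and P → Q holds, so Q follows.

Q(n).


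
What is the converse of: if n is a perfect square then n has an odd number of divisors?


The converse of (P → Q) is (Q → P). It is not in general equivalent to the original.
Here P = 'n is a perfect square' and Q = 'n has an odd number of divisors'.

If n has an odd number of divisors, then n is a perfect square.


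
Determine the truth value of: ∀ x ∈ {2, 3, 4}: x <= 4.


Evaluate the predicate on each element: 2:T, 3:T, 4:T.
Every element satisfies the predicate.

T


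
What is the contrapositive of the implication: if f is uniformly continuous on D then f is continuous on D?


The contrapositive of (P → Q) is (¬Q → ¬P); it is logically equivalent to the original.
Here P = 'f is uniformly continuous on D' and Q = 'f is continuous on D'.

If not (f is continuous on D), then not (f is uniformly continuous on D).


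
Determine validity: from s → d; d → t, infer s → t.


This matches the form of hypothetical syllogism: the conclusion follows in every model of the premises.

Valid.


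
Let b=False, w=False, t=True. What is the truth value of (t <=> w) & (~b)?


Substitute b=False, w=False, t=True:
t <=> w = True <=> False = False
~b = True
(t <=> w) & (~b) = False & True = False

False


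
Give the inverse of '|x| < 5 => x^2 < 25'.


The inverse of (P → Q) is (¬P → ¬Q). It is equivalent to the converse, not to the original.
Here P = '|x| < 5' and Q = 'x^2 < 25'.

If not (|x| < 5), then not (x^2 < 25).


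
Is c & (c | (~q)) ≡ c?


Compare truth tables:
c | q | φ | ψ
-------------
False | False | False | False
True | False | True | True
False | True | False | False
True | True | True | True
The columns φ and ψ agree on every row.

Yes, they are logically equivalent.


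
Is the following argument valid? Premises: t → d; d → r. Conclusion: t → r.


This matches the form of hypothetical syllogism: the conclusion follows in every model of the premises.

Valid.


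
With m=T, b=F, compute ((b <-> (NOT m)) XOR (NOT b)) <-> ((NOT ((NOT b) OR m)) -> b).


Substitute m=T, b=F:
NOT m = F
b <-> (NOT m) = F <-> F = T
NOT b = T
(b <-> (NOT m)) XOR (NOT b) = T XOR T = F
NOT b = T
(NOT b) OR m = T OR T = T
NOT ((NOT b) OR m) = F
(NOT ((NOT b) OR m)) -> b = F -> F = T
((b <-> (NOT m)) XOR (NOT b)) <-> ((NOT ((NOT b) OR m)) -> b) = F <-> T = F

F


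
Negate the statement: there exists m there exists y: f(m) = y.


Negation flips each quantifier (∀↔∃) and negates the inner predicate.
¬(there exists m there exists y: φ) = for all m for all y: ¬φ.

for all m for all y: NOT(f(m) = y)


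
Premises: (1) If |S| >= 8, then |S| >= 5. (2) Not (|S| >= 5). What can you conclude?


Modus tollens: from (P → Q) and ¬Q, infer ¬P.
Q = '|S| >= 5' is denied; since P → Q, P must also fail.

Not (|S| >= 8).


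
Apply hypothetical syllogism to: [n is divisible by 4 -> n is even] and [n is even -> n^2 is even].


Hypothetical syllogism: from (P → Q) and (Q → R), infer (P → R).
Chain the two implications through the shared middle term 'n is even'.

n is divisible by 4 -> n^2 is even


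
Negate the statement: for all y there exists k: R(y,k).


Negation flips each quantifier (∀↔∃) and negates the inner predicate.
¬(for all y there exists k: φ) = there exists y for all k: ¬φ.

there exists y for all k: NOT(R(y,k))


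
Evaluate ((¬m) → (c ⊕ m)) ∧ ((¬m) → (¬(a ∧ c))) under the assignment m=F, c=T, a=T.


Substitute m=F, c=T, a=T:
¬m = T
c ⊕ m = T ⊕ F = T
(¬m) → (c ⊕ m) = T → T = T
¬m = T
a ∧ c = T ∧ T = T
¬(a ∧ c) = F
(¬m) → (¬(a ∧ c)) = T → F = F
((¬m) → (c ⊕ m)) ∧ ((¬m) → (¬(a ∧ c))) = T ∧ F = F

F


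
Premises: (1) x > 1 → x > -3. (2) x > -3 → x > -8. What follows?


Hypothetical syllogism: from (P → Q) and (Q → R), infer (P → R).
Chain the two implications through the shared middle term 'x > -3'.

x > 1 → x > -8
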